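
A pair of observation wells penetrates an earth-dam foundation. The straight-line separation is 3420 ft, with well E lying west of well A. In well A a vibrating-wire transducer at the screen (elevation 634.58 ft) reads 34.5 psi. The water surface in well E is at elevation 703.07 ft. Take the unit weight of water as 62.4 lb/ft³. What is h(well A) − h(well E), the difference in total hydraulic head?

Δh ≈ 11.13 ft

Pressure head at well A: ψ = 144·P/γ = 144 × 34.5 / 62.4 = 79.62 ft.
Total head at well A: h = z + ψ = 634.58 + 79.62 = 714.20 ft.
Total head at well E: h = 703.07 ft (water level in the piezometer is the total head).
Head difference: h(well A) − h(well E) = 714.20 − 703.07 = 11.13 ft.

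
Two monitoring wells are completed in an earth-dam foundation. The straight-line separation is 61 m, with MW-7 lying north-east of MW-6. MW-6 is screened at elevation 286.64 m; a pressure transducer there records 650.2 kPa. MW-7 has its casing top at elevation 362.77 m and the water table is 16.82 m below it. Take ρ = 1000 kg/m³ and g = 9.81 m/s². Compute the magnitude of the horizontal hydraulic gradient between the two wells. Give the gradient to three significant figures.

Pressure head at MW-6: ψ = P/(ρg) = 650.2×1000 / (1000 × 9.81) = 66.28 m.
Total head at MW-6: h = z + ψ = 286.64 + 66.28 = 352.92 m.
Total head at MW-7: h = 362.77 − 16.82 = 345.95 m.
Head difference: h(MW-6) − h(MW-7) = 352.92 − 345.95 = 6.97 m.
Hydraulic gradient: i = |Δh| / L = 6.97 / 61 = 0.114.

i ≈ 0.114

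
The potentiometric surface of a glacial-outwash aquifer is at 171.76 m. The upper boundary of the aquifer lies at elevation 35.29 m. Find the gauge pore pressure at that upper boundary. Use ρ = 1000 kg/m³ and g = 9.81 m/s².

P ≈ 1340 kPa

Pressure head at the aquifer top: ψ = h − z = 171.76 − 35.29 = 136.47 m.
P = ρgψ = 1000 × 9.81 × 136.47 = 1338771 Pa ≈ 1340 kPa.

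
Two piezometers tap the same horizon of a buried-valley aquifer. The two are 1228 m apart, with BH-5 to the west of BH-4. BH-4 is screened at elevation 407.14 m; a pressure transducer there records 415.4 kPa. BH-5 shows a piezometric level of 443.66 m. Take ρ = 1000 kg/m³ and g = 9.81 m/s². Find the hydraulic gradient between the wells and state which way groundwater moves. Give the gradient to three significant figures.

i ≈ 0.00474; groundwater flows toward the west

Pressure head at BH-4: ψ = P/(ρg) = 415.4×1000 / (1000 × 9.81) = 42.34 m.
Total head at BH-4: h = z + ψ = 407.14 + 42.34 = 449.48 m.
Total head at BH-5: h = 443.66 m (water level in the piezometer is the total head).
Head difference: h(BH-4) − h(BH-5) = 449.48 − 443.66 = 5.82 m.
Hydraulic gradient: i = |Δh| / L = 5.82 / 1228 = 0.00474.
Flow is from higher to lower head: from BH-4 toward BH-5, i.e. toward the west.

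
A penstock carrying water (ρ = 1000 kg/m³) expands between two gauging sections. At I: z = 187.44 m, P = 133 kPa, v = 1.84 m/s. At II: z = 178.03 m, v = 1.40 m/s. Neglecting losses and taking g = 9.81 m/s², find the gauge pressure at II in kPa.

P₂ ≈ 226 kPa

Pressure head at I: ψ₁ = P₁/(ρg) = 133×1000 / (1000 × 9.81) = 13.56 m.
Velocity heads: v₁²/2g = 1.84²/19.62 = 0.173 m; v₂²/2g = 1.40²/19.62 = 0.100 m.
Total head H = z₁ + ψ₁ + v₁²/2g = 187.44 + 13.56 + 0.173 = 201.17 m.
ψ₂ = H − z₂ − v₂²/2g = 201.17 − 178.03 − 0.100 = 23.04 m.
P₂ = ρgψ₂ = 1000 × 9.81 × 23.04 ≈ 226 kPa.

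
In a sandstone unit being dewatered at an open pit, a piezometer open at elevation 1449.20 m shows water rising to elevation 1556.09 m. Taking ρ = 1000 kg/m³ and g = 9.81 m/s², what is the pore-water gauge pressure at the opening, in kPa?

Pressure head ψ = h − z = 1556.09 − 1449.20 = 106.89 m.
P = ρgψ = 1000 × 9.81 × 106.89 = 1048591 Pa ≈ 1050 kPa.

P ≈ 1050 kPa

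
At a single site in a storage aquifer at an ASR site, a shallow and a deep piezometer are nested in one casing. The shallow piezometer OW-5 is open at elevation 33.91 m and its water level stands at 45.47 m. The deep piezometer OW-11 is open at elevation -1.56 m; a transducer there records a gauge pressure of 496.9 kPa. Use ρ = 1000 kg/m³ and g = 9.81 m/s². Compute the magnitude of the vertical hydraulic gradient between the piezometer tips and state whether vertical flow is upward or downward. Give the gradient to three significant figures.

|i_v| ≈ 0.102; vertical flow is upward

Total head at OW-5: h = 45.47 m (water level in the standpipe).
Pressure head at OW-11: ψ = P/(ρg) = 496.9×1000 / (1000 × 9.81) = 50.65 m.
Total head at OW-11: h = z + ψ = -1.56 + 50.65 = 49.09 m.
Δh = h(OW-5) − h(OW-11) = 45.47 − 49.09 = -3.62 m.
Vertical separation Δz = 33.91 − (-1.56) = 35.47 m.
|i_v| = |Δh| / Δz = 3.62 / 35.47 = 0.102.
Head is higher in the deep piezometer, so vertical flow is upward (discharge condition).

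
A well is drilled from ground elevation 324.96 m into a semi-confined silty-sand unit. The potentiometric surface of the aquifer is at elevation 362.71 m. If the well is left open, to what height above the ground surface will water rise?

Water rises to the potentiometric surface, so the rise above ground = 362.71 − 324.96 = 37.75 m.

≈ 37.75 m above ground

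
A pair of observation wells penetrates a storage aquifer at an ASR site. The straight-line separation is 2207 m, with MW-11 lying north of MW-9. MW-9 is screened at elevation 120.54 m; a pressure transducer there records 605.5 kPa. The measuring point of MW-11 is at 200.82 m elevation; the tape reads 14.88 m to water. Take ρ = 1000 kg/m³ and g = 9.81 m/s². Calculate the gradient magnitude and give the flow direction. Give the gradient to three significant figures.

Pressure head at MW-9: ψ = P/(ρg) = 605.5×1000 / (1000 × 9.81) = 61.72 m.
Total head at MW-9: h = z + ψ = 120.54 + 61.72 = 182.26 m.
Total head at MW-11: h = 200.82 − 14.88 = 185.94 m.
Head difference: h(MW-9) − h(MW-11) = 182.26 − 185.94 = -3.68 m.
Hydraulic gradient: i = |Δh| / L = 3.68 / 2207 = 0.00167.
Flow is from higher to lower head: from MW-11 toward MW-9, i.e. toward the south.

i ≈ 0.00167; groundwater flows toward the south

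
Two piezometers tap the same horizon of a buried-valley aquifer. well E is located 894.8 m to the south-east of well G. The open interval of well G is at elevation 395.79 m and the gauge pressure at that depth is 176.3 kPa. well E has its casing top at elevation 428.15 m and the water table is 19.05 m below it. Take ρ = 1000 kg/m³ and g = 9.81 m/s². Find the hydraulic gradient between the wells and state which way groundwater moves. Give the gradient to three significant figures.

Pressure head at well G: ψ = P/(ρg) = 176.3×1000 / (1000 × 9.81) = 17.97 m.
Total head at well G: h = z + ψ = 395.79 + 17.97 = 413.76 m.
Total head at well E: h = 428.15 − 19.05 = 409.10 m.
Head difference: h(well G) − h(well E) = 413.76 − 409.10 = 4.66 m.
Hydraulic gradient: i = |Δh| / L = 4.66 / 894.8 = 0.00521.
Flow is from higher to lower head: from well G toward well E, i.e. toward the south-east.

i ≈ 0.00521; groundwater flows toward the south-east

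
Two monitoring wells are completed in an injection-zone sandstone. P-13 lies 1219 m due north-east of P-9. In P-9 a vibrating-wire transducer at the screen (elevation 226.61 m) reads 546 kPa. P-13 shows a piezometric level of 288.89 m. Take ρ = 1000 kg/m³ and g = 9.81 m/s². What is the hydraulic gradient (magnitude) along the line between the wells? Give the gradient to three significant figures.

i ≈ 0.00543

Pressure head at P-9: ψ = P/(ρg) = 546×1000 / (1000 × 9.81) = 55.66 m.
Total head at P-9: h = z + ψ = 226.61 + 55.66 = 282.27 m.
Total head at P-13: h = 288.89 m (water level in the piezometer is the total head).
Head difference: h(P-9) − h(P-13) = 282.27 − 288.89 = -6.62 m.
Hydraulic gradient: i = |Δh| / L = 6.62 / 1219 = 0.00543.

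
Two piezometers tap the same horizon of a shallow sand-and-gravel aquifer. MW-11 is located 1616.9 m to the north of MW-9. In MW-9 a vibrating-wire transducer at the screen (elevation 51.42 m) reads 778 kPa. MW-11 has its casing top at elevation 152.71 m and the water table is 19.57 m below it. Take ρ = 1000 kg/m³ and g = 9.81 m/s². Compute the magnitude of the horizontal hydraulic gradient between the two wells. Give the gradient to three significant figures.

i ≈ 0.00149

Pressure head at MW-9: ψ = P/(ρg) = 778×1000 / (1000 × 9.81) = 79.31 m.
Total head at MW-9: h = z + ψ = 51.42 + 79.31 = 130.73 m.
Total head at MW-11: h = 152.71 − 19.57 = 133.14 m.
Head difference: h(MW-9) − h(MW-11) = 130.73 − 133.14 = -2.41 m.
Hydraulic gradient: i = |Δh| / L = 2.41 / 1616.9 = 0.00149.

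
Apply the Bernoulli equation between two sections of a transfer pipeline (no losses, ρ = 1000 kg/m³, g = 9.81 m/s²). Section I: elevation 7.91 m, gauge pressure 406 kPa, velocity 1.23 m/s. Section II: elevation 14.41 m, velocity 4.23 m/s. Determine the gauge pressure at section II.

P₂ ≈ 334 kPa

Pressure head at I: ψ₁ = P₁/(ρg) = 406×1000 / (1000 × 9.81) = 41.39 m.
Velocity heads: v₁²/2g = 1.23²/19.62 = 0.077 m; v₂²/2g = 4.23²/19.62 = 0.912 m.
Total head H = z₁ + ψ₁ + v₁²/2g = 7.91 + 41.39 + 0.077 = 49.38 m.
ψ₂ = H − z₂ − v₂²/2g = 49.38 − 14.41 − 0.912 = 34.06 m.
P₂ = ρgψ₂ = 1000 × 9.81 × 34.06 ≈ 334 kPa.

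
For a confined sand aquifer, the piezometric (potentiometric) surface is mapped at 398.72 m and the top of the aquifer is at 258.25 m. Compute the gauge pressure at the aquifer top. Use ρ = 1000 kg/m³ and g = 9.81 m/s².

Pressure head at the aquifer top: ψ = h − z = 398.72 − 258.25 = 140.47 m.
P = ρgψ = 1000 × 9.81 × 140.47 = 1378011 Pa ≈ 1380 kPa.

P ≈ 1380 kPa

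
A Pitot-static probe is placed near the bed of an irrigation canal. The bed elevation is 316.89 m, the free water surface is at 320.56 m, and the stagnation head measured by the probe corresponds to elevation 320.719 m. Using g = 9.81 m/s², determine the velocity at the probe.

Near the bed, under hydrostatic conditions, the piezometric head (z + ψ) equals the free-surface elevation, 320.56 m.
Velocity head = total − piezometric = 320.719 − 320.56 = 0.159 m.
v = √(2g·h_v) = √(2 × 9.81 × 0.159) = 1.77 m/s.

v ≈ 1.77 m/s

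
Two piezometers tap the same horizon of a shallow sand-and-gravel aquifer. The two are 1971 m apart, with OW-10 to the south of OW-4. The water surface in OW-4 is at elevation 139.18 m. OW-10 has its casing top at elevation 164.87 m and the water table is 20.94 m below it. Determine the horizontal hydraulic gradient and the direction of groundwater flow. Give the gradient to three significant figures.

i ≈ 0.00241; groundwater flows toward the north

Total head at OW-4: h = 139.18 m (water level in the piezometer is the total head).
Total head at OW-10: h = 164.87 − 20.94 = 143.93 m.
Head difference: h(OW-4) − h(OW-10) = 139.18 − 143.93 = -4.75 m.
Hydraulic gradient: i = |Δh| / L = 4.75 / 1971 = 0.00241.
Flow is from higher to lower head: from OW-10 toward OW-4, i.e. toward the north.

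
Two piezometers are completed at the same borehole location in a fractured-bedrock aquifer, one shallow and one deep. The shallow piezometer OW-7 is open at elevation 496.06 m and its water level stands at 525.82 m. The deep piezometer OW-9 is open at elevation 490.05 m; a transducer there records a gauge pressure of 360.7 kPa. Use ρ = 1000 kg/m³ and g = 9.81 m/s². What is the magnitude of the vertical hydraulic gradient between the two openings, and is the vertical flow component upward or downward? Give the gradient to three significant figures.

Total head at OW-7: h = 525.82 m (water level in the standpipe).
Pressure head at OW-9: ψ = P/(ρg) = 360.7×1000 / (1000 × 9.81) = 36.77 m.
Total head at OW-9: h = z + ψ = 490.05 + 36.77 = 526.82 m.
Δh = h(OW-7) − h(OW-9) = 525.82 − 526.82 = -1.00 m.
Vertical separation Δz = 496.06 − 490.05 = 6.01 m.
|i_v| = |Δh| / Δz = 1.00 / 6.01 = 0.166.
Head is higher in the deep piezometer, so vertical flow is upward (discharge condition).

|i_v| ≈ 0.166; vertical flow is upward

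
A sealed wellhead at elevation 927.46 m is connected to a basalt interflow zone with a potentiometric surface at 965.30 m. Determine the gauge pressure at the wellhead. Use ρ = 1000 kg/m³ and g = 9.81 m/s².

Head above the cap: Δh = 965.30 − 927.46 = 37.84 m.
P = ρgΔh = 1000 × 9.81 × 37.84 = 371210 Pa ≈ 371 kPa.

P ≈ 371 kPa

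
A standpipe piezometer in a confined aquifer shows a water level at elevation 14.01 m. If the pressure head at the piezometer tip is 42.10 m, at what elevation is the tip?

z ≈ -28.09 m

z = h − ψ = 14.01 − 42.10 = -28.09 m.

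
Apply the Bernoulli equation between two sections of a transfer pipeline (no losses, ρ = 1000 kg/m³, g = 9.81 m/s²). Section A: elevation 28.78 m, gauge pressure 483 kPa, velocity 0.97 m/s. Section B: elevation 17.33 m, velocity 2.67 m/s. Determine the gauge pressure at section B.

Pressure head at A: ψ₁ = P₁/(ρg) = 483×1000 / (1000 × 9.81) = 49.24 m.
Velocity heads: v₁²/2g = 0.97²/19.62 = 0.048 m; v₂²/2g = 2.67²/19.62 = 0.363 m.
Total head H = z₁ + ψ₁ + v₁²/2g = 28.78 + 49.24 + 0.048 = 78.07 m.
ψ₂ = H − z₂ − v₂²/2g = 78.07 − 17.33 − 0.363 = 60.38 m.
P₂ = ρgψ₂ = 1000 × 9.81 × 60.38 ≈ 592 kPa.

P₂ ≈ 592 kPa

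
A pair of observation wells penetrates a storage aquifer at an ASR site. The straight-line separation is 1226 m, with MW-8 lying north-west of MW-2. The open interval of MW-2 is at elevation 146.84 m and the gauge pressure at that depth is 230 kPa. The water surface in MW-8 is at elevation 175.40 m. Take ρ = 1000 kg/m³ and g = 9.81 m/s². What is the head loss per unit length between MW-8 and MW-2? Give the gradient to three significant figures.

Pressure head at MW-2: ψ = P/(ρg) = 230×1000 / (1000 × 9.81) = 23.45 m.
Total head at MW-2: h = z + ψ = 146.84 + 23.45 = 170.29 m.
Total head at MW-8: h = 175.40 m (water level in the piezometer is the total head).
Head difference: h(MW-2) − h(MW-8) = 170.29 − 175.40 = -5.11 m.
Hydraulic gradient: i = |Δh| / L = 5.11 / 1226 = 0.00417.

i ≈ 0.00417 m/m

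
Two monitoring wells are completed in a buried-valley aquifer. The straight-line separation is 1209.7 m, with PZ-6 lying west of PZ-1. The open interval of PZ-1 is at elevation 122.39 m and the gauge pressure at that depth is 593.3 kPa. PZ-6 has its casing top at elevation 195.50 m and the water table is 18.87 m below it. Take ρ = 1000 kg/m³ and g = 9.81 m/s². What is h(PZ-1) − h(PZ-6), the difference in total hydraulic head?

Δh ≈ 6.24 m

Pressure head at PZ-1: ψ = P/(ρg) = 593.3×1000 / (1000 × 9.81) = 60.48 m.
Total head at PZ-1: h = z + ψ = 122.39 + 60.48 = 182.87 m.
Total head at PZ-6: h = 195.50 − 18.87 = 176.63 m.
Head difference: h(PZ-1) − h(PZ-6) = 182.87 − 176.63 = 6.24 m.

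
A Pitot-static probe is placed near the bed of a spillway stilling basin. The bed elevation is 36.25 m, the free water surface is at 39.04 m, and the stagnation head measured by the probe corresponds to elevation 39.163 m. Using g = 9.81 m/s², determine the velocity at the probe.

v ≈ 1.55 m/s

Near the bed, under hydrostatic conditions, the piezometric head (z + ψ) equals the free-surface elevation, 39.04 m.
Velocity head = total − piezometric = 39.163 − 39.04 = 0.123 m.
v = √(2g·h_v) = √(2 × 9.81 × 0.123) = 1.55 m/s.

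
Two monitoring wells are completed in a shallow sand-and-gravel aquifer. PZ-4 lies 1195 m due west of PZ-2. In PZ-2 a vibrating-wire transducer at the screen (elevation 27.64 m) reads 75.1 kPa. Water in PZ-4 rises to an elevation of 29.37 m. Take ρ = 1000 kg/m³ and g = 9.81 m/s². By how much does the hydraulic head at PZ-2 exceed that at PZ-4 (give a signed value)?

Δh ≈ 5.93 m

Pressure head at PZ-2: ψ = P/(ρg) = 75.1×1000 / (1000 × 9.81) = 7.66 m.
Total head at PZ-2: h = z + ψ = 27.64 + 7.66 = 35.30 m.
Total head at PZ-4: h = 29.37 m (water level in the piezometer is the total head).
Head difference: h(PZ-2) − h(PZ-4) = 35.30 − 29.37 = 5.93 m.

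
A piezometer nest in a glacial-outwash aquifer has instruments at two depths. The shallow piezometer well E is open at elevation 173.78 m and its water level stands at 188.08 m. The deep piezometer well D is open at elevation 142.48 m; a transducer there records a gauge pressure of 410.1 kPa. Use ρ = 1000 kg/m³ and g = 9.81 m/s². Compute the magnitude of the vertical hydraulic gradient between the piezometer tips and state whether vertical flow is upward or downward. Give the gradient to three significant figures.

|i_v| ≈ 0.121; vertical flow is downward

Total head at well E: h = 188.08 m (water level in the standpipe).
Pressure head at well D: ψ = P/(ρg) = 410.1×1000 / (1000 × 9.81) = 41.80 m.
Total head at well D: h = z + ψ = 142.48 + 41.80 = 184.28 m.
Δh = h(well E) − h(well D) = 188.08 − 184.28 = 3.80 m.
Vertical separation Δz = 173.78 − 142.48 = 31.30 m.
|i_v| = |Δh| / Δz = 3.80 / 31.30 = 0.121.
Head is higher in the shallow piezometer, so vertical flow is downward (recharge condition).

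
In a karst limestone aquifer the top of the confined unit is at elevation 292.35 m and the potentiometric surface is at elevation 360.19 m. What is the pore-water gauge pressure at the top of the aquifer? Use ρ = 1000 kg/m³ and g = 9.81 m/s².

P ≈ 666 kPa

Pressure head at the aquifer top: ψ = h − z = 360.19 − 292.35 = 67.84 m.
P = ρgψ = 1000 × 9.81 × 67.84 = 665510 Pa ≈ 666 kPa.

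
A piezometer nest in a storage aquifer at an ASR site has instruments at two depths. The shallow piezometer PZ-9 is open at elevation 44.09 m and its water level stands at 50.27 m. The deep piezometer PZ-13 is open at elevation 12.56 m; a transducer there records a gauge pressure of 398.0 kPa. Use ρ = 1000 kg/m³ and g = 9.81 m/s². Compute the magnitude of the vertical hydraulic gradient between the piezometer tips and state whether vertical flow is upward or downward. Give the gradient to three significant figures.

Total head at PZ-9: h = 50.27 m (water level in the standpipe).
Pressure head at PZ-13: ψ = P/(ρg) = 398.0×1000 / (1000 × 9.81) = 40.57 m.
Total head at PZ-13: h = z + ψ = 12.56 + 40.57 = 53.13 m.
Δh = h(PZ-9) − h(PZ-13) = 50.27 − 53.13 = -2.86 m.
Vertical separation Δz = 44.09 − 12.56 = 31.53 m.
|i_v| = |Δh| / Δz = 2.86 / 31.53 = 0.0907.
Head is higher in the deep piezometer, so vertical flow is upward (discharge condition).

|i_v| ≈ 0.0907; vertical flow is upward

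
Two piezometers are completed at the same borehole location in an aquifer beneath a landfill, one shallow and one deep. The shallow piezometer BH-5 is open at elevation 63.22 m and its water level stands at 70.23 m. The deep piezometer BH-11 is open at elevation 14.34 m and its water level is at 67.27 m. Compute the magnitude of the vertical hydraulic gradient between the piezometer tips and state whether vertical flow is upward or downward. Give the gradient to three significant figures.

|i_v| ≈ 0.0606; vertical flow is downward

Total head at BH-5: h = 70.23 m (water level in the standpipe).
Total head at BH-11: h = 67.27 m.
Δh = h(BH-5) − h(BH-11) = 70.23 − 67.27 = 2.96 m.
Vertical separation Δz = 63.22 − 14.34 = 48.88 m.
|i_v| = |Δh| / Δz = 2.96 / 48.88 = 0.0606.
Head is higher in the shallow piezometer, so vertical flow is downward (recharge condition).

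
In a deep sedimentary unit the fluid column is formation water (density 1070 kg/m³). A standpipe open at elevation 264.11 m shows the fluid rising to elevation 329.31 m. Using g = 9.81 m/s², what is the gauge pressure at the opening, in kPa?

Pressure head ψ = h − z = 329.31 − 264.11 = 65.20 m.
P = ρgψ = 1070 × 9.81 × 65.20 = 684385 Pa ≈ 684 kPa.

P ≈ 684 kPa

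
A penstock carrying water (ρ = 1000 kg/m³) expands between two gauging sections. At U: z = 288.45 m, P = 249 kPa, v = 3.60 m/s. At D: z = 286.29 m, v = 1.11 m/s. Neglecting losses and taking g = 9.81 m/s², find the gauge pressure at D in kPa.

Pressure head at U: ψ₁ = P₁/(ρg) = 249×1000 / (1000 × 9.81) = 25.38 m.
Velocity heads: v₁²/2g = 3.60²/19.62 = 0.661 m; v₂²/2g = 1.11²/19.62 = 0.063 m.
Total head H = z₁ + ψ₁ + v₁²/2g = 288.45 + 25.38 + 0.661 = 314.49 m.
ψ₂ = H − z₂ − v₂²/2g = 314.49 − 286.29 − 0.063 = 28.14 m.
P₂ = ρgψ₂ = 1000 × 9.81 × 28.14 ≈ 276 kPa.

P₂ ≈ 276 kPa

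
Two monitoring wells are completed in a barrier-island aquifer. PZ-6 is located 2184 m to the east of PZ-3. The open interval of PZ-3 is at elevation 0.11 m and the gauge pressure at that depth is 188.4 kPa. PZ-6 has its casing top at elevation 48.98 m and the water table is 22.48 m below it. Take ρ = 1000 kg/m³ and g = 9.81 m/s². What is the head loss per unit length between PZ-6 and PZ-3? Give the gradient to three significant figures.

Pressure head at PZ-3: ψ = P/(ρg) = 188.4×1000 / (1000 × 9.81) = 19.20 m.
Total head at PZ-3: h = z + ψ = 0.11 + 19.20 = 19.31 m.
Total head at PZ-6: h = 48.98 − 22.48 = 26.50 m.
Head difference: h(PZ-3) − h(PZ-6) = 19.31 − 26.50 = -7.19 m.
Hydraulic gradient: i = |Δh| / L = 7.19 / 2184 = 0.00329.

i ≈ 0.00329 m/m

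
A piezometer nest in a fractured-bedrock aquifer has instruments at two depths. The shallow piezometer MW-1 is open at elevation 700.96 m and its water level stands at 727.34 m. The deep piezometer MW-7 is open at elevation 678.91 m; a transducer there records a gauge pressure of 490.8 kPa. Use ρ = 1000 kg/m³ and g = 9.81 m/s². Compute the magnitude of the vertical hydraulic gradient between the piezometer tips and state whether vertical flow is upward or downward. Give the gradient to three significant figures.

Total head at MW-1: h = 727.34 m (water level in the standpipe).
Pressure head at MW-7: ψ = P/(ρg) = 490.8×1000 / (1000 × 9.81) = 50.03 m.
Total head at MW-7: h = z + ψ = 678.91 + 50.03 = 728.94 m.
Δh = h(MW-1) − h(MW-7) = 727.34 − 728.94 = -1.60 m.
Vertical separation Δz = 700.96 − 678.91 = 22.05 m.
|i_v| = |Δh| / Δz = 1.60 / 22.05 = 0.0726.
Head is higher in the deep piezometer, so vertical flow is upward (discharge condition).

|i_v| ≈ 0.0726; vertical flow is upward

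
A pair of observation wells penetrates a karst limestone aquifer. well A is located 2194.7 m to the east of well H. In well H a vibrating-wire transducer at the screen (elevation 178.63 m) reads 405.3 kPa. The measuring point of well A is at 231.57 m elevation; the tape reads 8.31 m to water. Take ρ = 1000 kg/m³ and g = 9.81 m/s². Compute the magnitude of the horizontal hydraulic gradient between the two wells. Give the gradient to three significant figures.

i ≈ 0.00151

Pressure head at well H: ψ = P/(ρg) = 405.3×1000 / (1000 × 9.81) = 41.31 m.
Total head at well H: h = z + ψ = 178.63 + 41.31 = 219.94 m.
Total head at well A: h = 231.57 − 8.31 = 223.26 m.
Head difference: h(well H) − h(well A) = 219.94 − 223.26 = -3.32 m.
Hydraulic gradient: i = |Δh| / L = 3.32 / 2194.7 = 0.00151.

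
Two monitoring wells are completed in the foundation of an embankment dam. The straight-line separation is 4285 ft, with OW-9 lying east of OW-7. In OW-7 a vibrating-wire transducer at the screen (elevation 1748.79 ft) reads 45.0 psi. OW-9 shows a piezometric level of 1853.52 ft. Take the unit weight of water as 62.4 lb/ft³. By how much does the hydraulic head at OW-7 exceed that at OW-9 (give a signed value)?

Δh ≈ -0.88 ft

Pressure head at OW-7: ψ = 144·P/γ = 144 × 45.0 / 62.4 = 103.85 ft.
Total head at OW-7: h = z + ψ = 1748.79 + 103.85 = 1852.64 ft.
Total head at OW-9: h = 1853.52 ft (water level in the piezometer is the total head).
Head difference: h(OW-7) − h(OW-9) = 1852.64 − 1853.52 = -0.88 ft.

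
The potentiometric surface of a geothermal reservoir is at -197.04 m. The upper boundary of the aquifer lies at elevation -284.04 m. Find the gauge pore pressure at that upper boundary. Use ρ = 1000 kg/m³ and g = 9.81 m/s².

Pressure head at the aquifer top: ψ = h − z = -197.04 − (-284.04) = 87.00 m.
P = ρgψ = 1000 × 9.81 × 87.00 = 853470 Pa ≈ 853 kPa.

P ≈ 853 kPa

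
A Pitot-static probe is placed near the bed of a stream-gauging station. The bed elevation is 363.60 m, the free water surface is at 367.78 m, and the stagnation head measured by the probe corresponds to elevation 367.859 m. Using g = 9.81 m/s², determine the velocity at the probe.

Near the bed, under hydrostatic conditions, the piezometric head (z + ψ) equals the free-surface elevation, 367.78 m.
Velocity head = total − piezometric = 367.859 − 367.78 = 0.079 m.
v = √(2g·h_v) = √(2 × 9.81 × 0.079) = 1.24 m/s.

v ≈ 1.24 m/s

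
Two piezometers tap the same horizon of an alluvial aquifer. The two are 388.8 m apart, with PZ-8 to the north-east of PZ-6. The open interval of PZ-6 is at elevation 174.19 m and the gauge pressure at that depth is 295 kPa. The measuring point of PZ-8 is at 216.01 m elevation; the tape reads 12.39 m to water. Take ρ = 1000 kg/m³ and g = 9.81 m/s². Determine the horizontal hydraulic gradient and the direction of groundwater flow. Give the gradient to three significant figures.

Pressure head at PZ-6: ψ = P/(ρg) = 295×1000 / (1000 × 9.81) = 30.07 m.
Total head at PZ-6: h = z + ψ = 174.19 + 30.07 = 204.26 m.
Total head at PZ-8: h = 216.01 − 12.39 = 203.62 m.
Head difference: h(PZ-6) − h(PZ-8) = 204.26 − 203.62 = 0.64 m.
Hydraulic gradient: i = |Δh| / L = 0.64 / 388.8 = 0.00165.
Flow is from higher to lower head: from PZ-6 toward PZ-8, i.e. toward the north-east.

i ≈ 0.00165; groundwater flows toward the north-east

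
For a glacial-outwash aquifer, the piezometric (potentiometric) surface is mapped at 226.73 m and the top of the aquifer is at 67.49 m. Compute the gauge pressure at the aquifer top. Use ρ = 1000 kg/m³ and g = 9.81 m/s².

P ≈ 1560 kPa

Pressure head at the aquifer top: ψ = h − z = 226.73 − 67.49 = 159.24 m.
P = ρgψ = 1000 × 9.81 × 159.24 = 1562144 Pa ≈ 1560 kPa.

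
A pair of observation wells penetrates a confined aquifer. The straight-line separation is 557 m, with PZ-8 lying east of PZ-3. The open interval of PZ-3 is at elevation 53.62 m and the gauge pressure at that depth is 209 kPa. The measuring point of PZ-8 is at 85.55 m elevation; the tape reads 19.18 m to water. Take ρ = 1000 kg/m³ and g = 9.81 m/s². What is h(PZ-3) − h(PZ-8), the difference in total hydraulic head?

Pressure head at PZ-3: ψ = P/(ρg) = 209×1000 / (1000 × 9.81) = 21.30 m.
Total head at PZ-3: h = z + ψ = 53.62 + 21.30 = 74.92 m.
Total head at PZ-8: h = 85.55 − 19.18 = 66.37 m.
Head difference: h(PZ-3) − h(PZ-8) = 74.92 − 66.37 = 8.55 m.

Δh ≈ 8.55 m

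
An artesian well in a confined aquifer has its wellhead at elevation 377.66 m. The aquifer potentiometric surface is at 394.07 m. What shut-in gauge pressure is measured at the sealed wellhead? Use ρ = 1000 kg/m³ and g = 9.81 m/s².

Head above the cap: Δh = 394.07 − 377.66 = 16.41 m.
P = ρgΔh = 1000 × 9.81 × 16.41 = 160982 Pa ≈ 161 kPa.

P ≈ 161 kPa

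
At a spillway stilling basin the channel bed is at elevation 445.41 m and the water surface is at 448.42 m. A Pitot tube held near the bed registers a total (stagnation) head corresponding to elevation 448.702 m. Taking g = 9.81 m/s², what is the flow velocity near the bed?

Near the bed, under hydrostatic conditions, the piezometric head (z + ψ) equals the free-surface elevation, 448.42 m.
Velocity head = total − piezometric = 448.702 − 448.42 = 0.282 m.
v = √(2g·h_v) = √(2 × 9.81 × 0.282) = 2.35 m/s.

v ≈ 2.35 m/s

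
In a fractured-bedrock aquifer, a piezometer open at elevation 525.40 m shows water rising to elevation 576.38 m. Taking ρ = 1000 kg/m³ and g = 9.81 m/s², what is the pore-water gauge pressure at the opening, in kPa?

Pressure head ψ = h − z = 576.38 − 525.40 = 50.98 m.
P = ρgψ = 1000 × 9.81 × 50.98 = 500114 Pa ≈ 500 kPa.

P ≈ 500 kPa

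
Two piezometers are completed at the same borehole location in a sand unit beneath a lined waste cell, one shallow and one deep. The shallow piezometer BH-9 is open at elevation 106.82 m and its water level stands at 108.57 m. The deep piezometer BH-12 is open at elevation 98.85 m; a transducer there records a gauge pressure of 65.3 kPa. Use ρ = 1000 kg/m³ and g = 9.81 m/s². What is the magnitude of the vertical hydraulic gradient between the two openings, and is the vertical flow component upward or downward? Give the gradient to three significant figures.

|i_v| ≈ 0.384; vertical flow is downward

Total head at BH-9: h = 108.57 m (water level in the standpipe).
Pressure head at BH-12: ψ = P/(ρg) = 65.3×1000 / (1000 × 9.81) = 6.66 m.
Total head at BH-12: h = z + ψ = 98.85 + 6.66 = 105.51 m.
Δh = h(BH-9) − h(BH-12) = 108.57 − 105.51 = 3.06 m.
Vertical separation Δz = 106.82 − 98.85 = 7.97 m.
|i_v| = |Δh| / Δz = 3.06 / 7.97 = 0.384.
Head is higher in the shallow piezometer, so vertical flow is downward (recharge condition).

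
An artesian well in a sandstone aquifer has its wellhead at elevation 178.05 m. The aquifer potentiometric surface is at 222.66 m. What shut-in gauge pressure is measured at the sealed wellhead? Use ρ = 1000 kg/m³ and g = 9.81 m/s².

P ≈ 438 kPa

Head above the cap: Δh = 222.66 − 178.05 = 44.61 m.
P = ρgΔh = 1000 × 9.81 × 44.61 = 437624 Pa ≈ 438 kPa.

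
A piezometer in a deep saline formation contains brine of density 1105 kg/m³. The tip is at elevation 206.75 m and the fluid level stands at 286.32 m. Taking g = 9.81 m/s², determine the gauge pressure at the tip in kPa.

Pressure head ψ = h − z = 286.32 − 206.75 = 79.57 m.
P = ρgψ = 1105 × 9.81 × 79.57 = 862543 Pa ≈ 863 kPa.

P ≈ 863 kPa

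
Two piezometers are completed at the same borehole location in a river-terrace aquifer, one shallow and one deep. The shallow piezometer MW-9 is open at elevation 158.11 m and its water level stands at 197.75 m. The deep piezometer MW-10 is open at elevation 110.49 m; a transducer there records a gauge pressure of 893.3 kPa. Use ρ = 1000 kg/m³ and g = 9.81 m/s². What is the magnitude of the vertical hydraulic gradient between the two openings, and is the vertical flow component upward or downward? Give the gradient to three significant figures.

|i_v| ≈ 0.0798; vertical flow is upward

Total head at MW-9: h = 197.75 m (water level in the standpipe).
Pressure head at MW-10: ψ = P/(ρg) = 893.3×1000 / (1000 × 9.81) = 91.06 m.
Total head at MW-10: h = z + ψ = 110.49 + 91.06 = 201.55 m.
Δh = h(MW-9) − h(MW-10) = 197.75 − 201.55 = -3.80 m.
Vertical separation Δz = 158.11 − 110.49 = 47.62 m.
|i_v| = |Δh| / Δz = 3.80 / 47.62 = 0.0798.
Head is higher in the deep piezometer, so vertical flow is upward (discharge condition).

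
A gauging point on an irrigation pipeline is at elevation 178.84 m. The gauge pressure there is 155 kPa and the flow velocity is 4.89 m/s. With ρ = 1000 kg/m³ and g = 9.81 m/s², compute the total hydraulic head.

Pressure head ψ = P/(ρg) = 155×1000 / (1000 × 9.81) = 15.80 m.
Velocity head = v²/(2g) = 4.89² / (2 × 9.81) = 1.219 m.
h = z + ψ + v²/(2g) = 178.84 + 15.80 + 1.219 = 195.86 m.

h ≈ 195.86 m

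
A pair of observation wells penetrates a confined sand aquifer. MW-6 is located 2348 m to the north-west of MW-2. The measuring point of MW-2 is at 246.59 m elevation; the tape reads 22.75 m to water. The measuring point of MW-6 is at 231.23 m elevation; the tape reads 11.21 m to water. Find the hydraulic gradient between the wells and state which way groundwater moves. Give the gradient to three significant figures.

Total head at MW-2: h = 246.59 − 22.75 = 223.84 m.
Total head at MW-6: h = 231.23 − 11.21 = 220.02 m.
Head difference: h(MW-2) − h(MW-6) = 223.84 − 220.02 = 3.82 m.
Hydraulic gradient: i = |Δh| / L = 3.82 / 2348 = 0.00163.
Flow is from higher to lower head: from MW-2 toward MW-6, i.e. toward the north-west.

i ≈ 0.00163; groundwater flows toward the north-west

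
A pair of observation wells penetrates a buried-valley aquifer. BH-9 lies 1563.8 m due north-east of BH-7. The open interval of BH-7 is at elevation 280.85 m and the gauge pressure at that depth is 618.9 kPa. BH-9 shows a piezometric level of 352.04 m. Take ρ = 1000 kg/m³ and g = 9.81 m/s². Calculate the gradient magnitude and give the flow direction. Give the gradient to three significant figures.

i ≈ 0.00518; groundwater flows toward the south-west

Pressure head at BH-7: ψ = P/(ρg) = 618.9×1000 / (1000 × 9.81) = 63.09 m.
Total head at BH-7: h = z + ψ = 280.85 + 63.09 = 343.94 m.
Total head at BH-9: h = 352.04 m (water level in the piezometer is the total head).
Head difference: h(BH-7) − h(BH-9) = 343.94 − 352.04 = -8.10 m.
Hydraulic gradient: i = |Δh| / L = 8.10 / 1563.8 = 0.00518.
Flow is from higher to lower head: from BH-9 toward BH-7, i.e. toward the south-west.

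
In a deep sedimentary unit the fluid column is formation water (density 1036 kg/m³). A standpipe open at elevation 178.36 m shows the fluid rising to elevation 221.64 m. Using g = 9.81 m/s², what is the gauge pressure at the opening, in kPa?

Pressure head ψ = h − z = 221.64 − 178.36 = 43.28 m.
P = ρgψ = 1036 × 9.81 × 43.28 = 439862 Pa ≈ 440 kPa.

P ≈ 440 kPa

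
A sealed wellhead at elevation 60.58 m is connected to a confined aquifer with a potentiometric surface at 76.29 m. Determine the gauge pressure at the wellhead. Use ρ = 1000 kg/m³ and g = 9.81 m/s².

P ≈ 154 kPa

Head above the cap: Δh = 76.29 − 60.58 = 15.71 m.
P = ρgΔh = 1000 × 9.81 × 15.71 = 154115 Pa ≈ 154 kPa.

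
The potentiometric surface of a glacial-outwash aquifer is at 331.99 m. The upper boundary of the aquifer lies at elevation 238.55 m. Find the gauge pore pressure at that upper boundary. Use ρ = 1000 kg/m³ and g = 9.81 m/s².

Pressure head at the aquifer top: ψ = h − z = 331.99 − 238.55 = 93.44 m.
P = ρgψ = 1000 × 9.81 × 93.44 = 916646 Pa ≈ 917 kPa.

P ≈ 917 kPa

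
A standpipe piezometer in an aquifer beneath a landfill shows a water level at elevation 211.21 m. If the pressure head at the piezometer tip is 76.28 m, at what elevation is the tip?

z = h − ψ = 211.21 − 76.28 = 134.93 m.

z ≈ 134.93 m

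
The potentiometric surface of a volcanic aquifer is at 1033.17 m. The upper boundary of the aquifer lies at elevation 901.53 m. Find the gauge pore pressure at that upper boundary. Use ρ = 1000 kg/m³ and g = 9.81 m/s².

Pressure head at the aquifer top: ψ = h − z = 1033.17 − 901.53 = 131.64 m.
P = ρgψ = 1000 × 9.81 × 131.64 = 1291388 Pa ≈ 1290 kPa.

P ≈ 1290 kPa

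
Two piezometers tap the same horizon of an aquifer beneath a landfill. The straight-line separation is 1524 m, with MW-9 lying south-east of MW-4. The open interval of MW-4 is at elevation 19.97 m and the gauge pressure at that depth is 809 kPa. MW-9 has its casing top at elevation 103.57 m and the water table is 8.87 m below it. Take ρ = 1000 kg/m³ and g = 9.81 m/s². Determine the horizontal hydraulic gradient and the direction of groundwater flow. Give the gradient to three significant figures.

Pressure head at MW-4: ψ = P/(ρg) = 809×1000 / (1000 × 9.81) = 82.47 m.
Total head at MW-4: h = z + ψ = 19.97 + 82.47 = 102.44 m.
Total head at MW-9: h = 103.57 − 8.87 = 94.70 m.
Head difference: h(MW-4) − h(MW-9) = 102.44 − 94.70 = 7.74 m.
Hydraulic gradient: i = |Δh| / L = 7.74 / 1524 = 0.00508.
Flow is from higher to lower head: from MW-4 toward MW-9, i.e. toward the south-east.

i ≈ 0.00508; groundwater flows toward the south-east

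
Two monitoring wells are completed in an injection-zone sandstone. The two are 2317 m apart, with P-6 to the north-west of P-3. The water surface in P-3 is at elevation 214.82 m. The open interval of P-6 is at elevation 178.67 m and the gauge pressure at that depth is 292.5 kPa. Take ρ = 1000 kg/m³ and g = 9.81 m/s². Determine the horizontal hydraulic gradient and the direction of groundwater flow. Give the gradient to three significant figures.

Total head at P-3: h = 214.82 m (water level in the piezometer is the total head).
Pressure head at P-6: ψ = P/(ρg) = 292.5×1000 / (1000 × 9.81) = 29.82 m.
Total head at P-6: h = z + ψ = 178.67 + 29.82 = 208.49 m.
Head difference: h(P-3) − h(P-6) = 214.82 − 208.49 = 6.33 m.
Hydraulic gradient: i = |Δh| / L = 6.33 / 2317 = 0.00273.
Flow is from higher to lower head: from P-3 toward P-6, i.e. toward the north-west.

i ≈ 0.00273; groundwater flows toward the north-west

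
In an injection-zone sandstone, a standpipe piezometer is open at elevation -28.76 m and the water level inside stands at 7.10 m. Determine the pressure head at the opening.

ψ ≈ 35.86 m

Total head h = 7.10 m (the water-surface elevation in the piezometer).
Pressure head ψ = h − z = 7.10 − (-28.76) = 35.86 m.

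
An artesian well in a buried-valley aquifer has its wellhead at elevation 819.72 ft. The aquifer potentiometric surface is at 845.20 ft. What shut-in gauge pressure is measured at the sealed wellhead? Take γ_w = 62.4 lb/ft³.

Head above the cap: Δh = 845.20 − 819.72 = 25.48 ft.
P = γΔh/144 = 62.4 × 25.48 / 144 = 11.0 psi.

P ≈ 11.0 psi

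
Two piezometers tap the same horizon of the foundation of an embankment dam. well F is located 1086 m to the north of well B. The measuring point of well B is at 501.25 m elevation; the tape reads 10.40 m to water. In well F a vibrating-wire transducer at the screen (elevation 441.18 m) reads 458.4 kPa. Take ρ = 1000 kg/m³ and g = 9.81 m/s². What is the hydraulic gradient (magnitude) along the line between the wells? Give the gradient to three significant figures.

i ≈ 0.00271

Total head at well B: h = 501.25 − 10.40 = 490.85 m.
Pressure head at well F: ψ = P/(ρg) = 458.4×1000 / (1000 × 9.81) = 46.73 m.
Total head at well F: h = z + ψ = 441.18 + 46.73 = 487.91 m.
Head difference: h(well B) − h(well F) = 490.85 − 487.91 = 2.94 m.
Hydraulic gradient: i = |Δh| / L = 2.94 / 1086 = 0.00271.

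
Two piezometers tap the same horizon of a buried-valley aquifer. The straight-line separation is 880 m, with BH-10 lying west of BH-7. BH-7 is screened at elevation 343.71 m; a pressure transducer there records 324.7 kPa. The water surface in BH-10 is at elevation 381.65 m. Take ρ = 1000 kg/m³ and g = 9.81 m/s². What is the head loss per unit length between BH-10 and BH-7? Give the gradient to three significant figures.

Pressure head at BH-7: ψ = P/(ρg) = 324.7×1000 / (1000 × 9.81) = 33.10 m.
Total head at BH-7: h = z + ψ = 343.71 + 33.10 = 376.81 m.
Total head at BH-10: h = 381.65 m (water level in the piezometer is the total head).
Head difference: h(BH-7) − h(BH-10) = 376.81 − 381.65 = -4.84 m.
Hydraulic gradient: i = |Δh| / L = 4.84 / 880 = 0.00550.

i ≈ 0.00550 m/m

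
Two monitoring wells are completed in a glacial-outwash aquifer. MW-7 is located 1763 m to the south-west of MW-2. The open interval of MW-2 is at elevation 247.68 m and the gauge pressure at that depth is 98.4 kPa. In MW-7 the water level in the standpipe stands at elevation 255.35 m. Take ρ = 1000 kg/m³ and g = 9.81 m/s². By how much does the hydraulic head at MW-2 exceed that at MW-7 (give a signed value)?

Δh ≈ 2.36 m

Pressure head at MW-2: ψ = P/(ρg) = 98.4×1000 / (1000 × 9.81) = 10.03 m.
Total head at MW-2: h = z + ψ = 247.68 + 10.03 = 257.71 m.
Total head at MW-7: h = 255.35 m (water level in the piezometer is the total head).
Head difference: h(MW-2) − h(MW-7) = 257.71 − 255.35 = 2.36 m.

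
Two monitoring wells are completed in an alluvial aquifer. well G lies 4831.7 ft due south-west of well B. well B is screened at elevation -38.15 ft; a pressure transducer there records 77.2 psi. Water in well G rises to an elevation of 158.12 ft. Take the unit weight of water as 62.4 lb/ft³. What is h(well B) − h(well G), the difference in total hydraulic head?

Pressure head at well B: ψ = 144·P/γ = 144 × 77.2 / 62.4 = 178.15 ft.
Total head at well B: h = z + ψ = -38.15 + 178.15 = 140.00 ft.
Total head at well G: h = 158.12 ft (water level in the piezometer is the total head).
Head difference: h(well B) − h(well G) = 140.00 − 158.12 = -18.12 ft.

Δh ≈ -18.12 ft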